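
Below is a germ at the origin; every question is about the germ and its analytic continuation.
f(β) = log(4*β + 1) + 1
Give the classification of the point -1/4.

The term (1)*log(1 - β/(-1/4)) has argument 1 - -1/4/(-1/4) = 0 at -1/4: a logarithmic (infinitely-sheeted) branch point; the remaining terms are analytic or single-valued there.

The point is a logarithmic branch point.


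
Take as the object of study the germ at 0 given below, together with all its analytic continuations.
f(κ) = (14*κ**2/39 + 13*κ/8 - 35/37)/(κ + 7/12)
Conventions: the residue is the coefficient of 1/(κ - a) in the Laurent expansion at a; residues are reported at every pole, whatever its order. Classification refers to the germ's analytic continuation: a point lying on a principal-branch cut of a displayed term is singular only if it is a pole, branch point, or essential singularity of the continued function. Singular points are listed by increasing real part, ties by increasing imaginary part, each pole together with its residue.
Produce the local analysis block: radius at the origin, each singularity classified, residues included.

Denominator factor (κ + 7/12): pole of order 1 at -7/12, modulus 7/12.
The radius of convergence is the smallest modulus among the singular points: 7/12.
At the order-1 pole -7/12 set g(κ) = (κ - (-7/12))*f(κ) = 14*κ**2/39 + 13*κ/8 - 35/37.
Simple pole: residue = g(a) at a = -7/12, which is -736295/415584.

Radius of convergence at 0: 7/12.
At -7/12: a pole of order 1; residue -736295/415584.


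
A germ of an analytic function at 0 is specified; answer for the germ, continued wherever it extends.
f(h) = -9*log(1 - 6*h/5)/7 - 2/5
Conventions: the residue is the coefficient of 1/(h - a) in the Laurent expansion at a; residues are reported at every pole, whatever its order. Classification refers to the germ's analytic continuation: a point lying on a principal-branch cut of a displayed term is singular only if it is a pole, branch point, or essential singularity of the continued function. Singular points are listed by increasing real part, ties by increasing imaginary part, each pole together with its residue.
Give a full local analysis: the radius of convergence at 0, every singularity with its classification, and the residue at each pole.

Radius of convergence at 0: 5/6.
At 5/6: a logarithmic branch point.

Branch term (-9/7)*log(1 - h/(5/6)): its argument vanishes at h = 5/6, a logarithmic branch point, modulus 5/6.
The radius of convergence is the smallest modulus among the singular points: 5/6.


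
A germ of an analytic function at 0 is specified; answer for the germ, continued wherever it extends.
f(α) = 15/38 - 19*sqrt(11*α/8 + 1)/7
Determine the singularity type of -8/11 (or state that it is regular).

The point is an algebraic (square-root) branch point.

The term (-19/7)*sqrt(1 - α/(-8/11)) has argument 1 - -8/11/(-8/11) = 0 at -8/11: a square-root (algebraic, two-sheeted) branch point; the remaining terms are analytic or single-valued there.


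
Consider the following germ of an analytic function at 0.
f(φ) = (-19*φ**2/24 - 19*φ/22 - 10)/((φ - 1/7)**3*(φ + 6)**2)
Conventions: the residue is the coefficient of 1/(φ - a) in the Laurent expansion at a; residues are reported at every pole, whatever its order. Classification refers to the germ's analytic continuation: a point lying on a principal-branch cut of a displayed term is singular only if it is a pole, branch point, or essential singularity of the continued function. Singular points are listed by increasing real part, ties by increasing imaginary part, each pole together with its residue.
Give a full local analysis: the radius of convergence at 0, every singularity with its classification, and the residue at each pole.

Denominator factor (φ + 6)^2: pole of order 2 at -6, modulus 6.
Denominator factor (φ - 1/7)^3: pole of order 3 at 1/7, modulus 1/7.
The radius of convergence is the smallest modulus among the singular points: 1/7.
At the order-2 pole -6 set g(φ) = (φ - (-6))^2*f(φ) = (-19*φ**2/24 - 19*φ/22 - 10)/(φ - 1/7)**3.
Order-2 pole: residue = g'(a); g'(-6) = 2477489/75213622, so the residue is 2477489/75213622.
At the order-3 pole 1/7 set g(φ) = (φ - (1/7))^3*f(φ) = (-19*φ**2/24 - 19*φ/22 - 10)/(φ + 6)**2.
Order-3 pole: residue = g''(a)/2; g''(1/7) = -2477489/37606811, so the residue is -2477489/75213622.
List the singular points by increasing real part (a conjugate pair: the negative imaginary part first).

Radius of convergence at 0: 1/7.
At -6: a pole of order 2; residue 2477489/75213622.
At 1/7: a pole of order 3; residue -2477489/75213622.


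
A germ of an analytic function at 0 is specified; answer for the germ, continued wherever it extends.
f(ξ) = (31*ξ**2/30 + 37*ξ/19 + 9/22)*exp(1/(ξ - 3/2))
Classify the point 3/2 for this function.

The exponent 1/(ξ - (3/2)) has a pole at 3/2, so exp(1/(ξ - (3/2))) takes every nonzero value near it: an essential singularity (not a pole of any order).

The point is an essential singularity.


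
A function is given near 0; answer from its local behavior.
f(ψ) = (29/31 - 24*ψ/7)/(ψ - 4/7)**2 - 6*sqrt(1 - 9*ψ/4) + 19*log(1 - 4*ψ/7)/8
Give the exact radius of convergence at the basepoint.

The radius of convergence is 4/9.

Denominator factor (ψ - 4/7)^2: pole of order 2 at 4/7, modulus 4/7.
Branch term (-6)*sqrt(1 - ψ/(4/9)): its argument vanishes at ψ = 4/9, a square-root branch point, modulus 4/9.
Branch term (19/8)*log(1 - ψ/(7/4)): its argument vanishes at ψ = 7/4, a logarithmic branch point, modulus 7/4.
The radius of convergence is the smallest modulus among the singular points: 4/9.


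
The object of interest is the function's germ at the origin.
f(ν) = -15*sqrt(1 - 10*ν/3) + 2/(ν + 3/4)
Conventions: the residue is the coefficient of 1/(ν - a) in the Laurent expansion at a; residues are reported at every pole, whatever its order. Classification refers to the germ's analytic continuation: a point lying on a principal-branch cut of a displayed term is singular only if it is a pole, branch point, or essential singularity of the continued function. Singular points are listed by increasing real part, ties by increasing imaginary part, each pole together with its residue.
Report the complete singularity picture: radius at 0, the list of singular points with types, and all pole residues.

Radius of convergence at 0: 3/10.
At -3/4: a pole of order 1; residue 2.
At 3/10: an algebraic (square-root) branch point.

Denominator factor (ν + 3/4): pole of order 1 at -3/4, modulus 3/4.
Branch term (-15)*sqrt(1 - ν/(3/10)): its argument vanishes at ν = 3/10, a square-root branch point, modulus 3/10.
The radius of convergence is the smallest modulus among the singular points: 3/10.
The branch term is analytic at -3/4 and contributes nothing to the residue; only the rational part matters.
At the order-1 pole -3/4 set g(ν) = (ν - (-3/4))*(rational part) = 2.
Simple pole: residue = g(a) at a = -3/4, which is 2.
List the singular points by increasing real part (a conjugate pair: the negative imaginary part first).


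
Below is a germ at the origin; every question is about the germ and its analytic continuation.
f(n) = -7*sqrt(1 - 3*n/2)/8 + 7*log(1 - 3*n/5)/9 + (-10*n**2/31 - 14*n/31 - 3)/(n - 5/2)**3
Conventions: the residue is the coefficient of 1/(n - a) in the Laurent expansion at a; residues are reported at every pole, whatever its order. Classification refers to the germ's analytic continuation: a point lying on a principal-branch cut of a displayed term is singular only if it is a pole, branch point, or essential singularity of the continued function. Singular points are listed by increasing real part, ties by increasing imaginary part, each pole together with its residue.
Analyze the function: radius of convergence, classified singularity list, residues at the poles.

Denominator factor (n - 5/2)^3: pole of order 3 at 5/2, modulus 5/2.
Branch term (7/9)*log(1 - n/(5/3)): its argument vanishes at n = 5/3, a logarithmic branch point, modulus 5/3.
Branch term (-7/8)*sqrt(1 - n/(2/3)): its argument vanishes at n = 2/3, a square-root branch point, modulus 2/3.
The radius of convergence is the smallest modulus among the singular points: 2/3.
The branch terms are analytic at 5/2 and contribute nothing to the residue; only the rational part matters.
At the order-3 pole 5/2 set g(n) = (n - (5/2))^3*(rational part) = -10*n**2/31 - 14*n/31 - 3.
Order-3 pole: residue = g''(a)/2; g''(5/2) = -20/31, so the residue is -10/31.
List the singular points by increasing real part (a conjugate pair: the negative imaginary part first).

Radius of convergence at 0: 2/3.
At 2/3: an algebraic (square-root) branch point.
At 5/3: a logarithmic branch point.
At 5/2: a pole of order 3; residue -10/31.


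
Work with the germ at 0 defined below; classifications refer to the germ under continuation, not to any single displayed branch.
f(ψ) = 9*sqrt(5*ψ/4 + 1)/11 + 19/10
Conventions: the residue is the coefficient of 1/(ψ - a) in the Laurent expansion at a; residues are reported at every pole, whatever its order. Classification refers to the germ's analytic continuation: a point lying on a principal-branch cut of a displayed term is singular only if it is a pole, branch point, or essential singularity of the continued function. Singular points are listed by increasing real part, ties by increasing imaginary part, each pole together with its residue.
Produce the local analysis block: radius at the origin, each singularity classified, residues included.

Radius of convergence at 0: 4/5.
At -4/5: an algebraic (square-root) branch point.

Branch term (9/11)*sqrt(1 - ψ/(-4/5)): its argument vanishes at ψ = -4/5, a square-root branch point, modulus 4/5.
The radius of convergence is the smallest modulus among the singular points: 4/5.


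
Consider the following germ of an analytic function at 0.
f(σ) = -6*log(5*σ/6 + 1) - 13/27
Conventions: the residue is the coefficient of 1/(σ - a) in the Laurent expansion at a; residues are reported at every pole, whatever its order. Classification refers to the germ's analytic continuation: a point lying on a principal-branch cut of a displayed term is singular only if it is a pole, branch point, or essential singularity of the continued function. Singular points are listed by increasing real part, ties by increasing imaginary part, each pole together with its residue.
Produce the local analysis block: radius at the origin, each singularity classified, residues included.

Radius of convergence at 0: 6/5.
At -6/5: a logarithmic branch point.

Branch term (-6)*log(1 - σ/(-6/5)): its argument vanishes at σ = -6/5, a logarithmic branch point, modulus 6/5.
The radius of convergence is the smallest modulus among the singular points: 6/5.


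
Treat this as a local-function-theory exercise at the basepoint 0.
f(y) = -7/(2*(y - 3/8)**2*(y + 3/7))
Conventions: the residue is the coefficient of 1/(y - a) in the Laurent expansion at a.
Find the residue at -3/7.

At the order-1 pole -3/7 set g(y) = (y - (-3/7))*f(y) = -7/(2*(y - 3/8)**2).
Simple pole: residue = g(a) at a = -3/7, which is -10976/2025.

The residue is -10976/2025.


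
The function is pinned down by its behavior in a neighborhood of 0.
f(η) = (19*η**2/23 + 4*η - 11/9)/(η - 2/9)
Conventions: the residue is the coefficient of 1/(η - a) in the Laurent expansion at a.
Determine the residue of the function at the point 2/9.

At the order-1 pole 2/9 set g(η) = (η - (2/9))*f(η) = 19*η**2/23 + 4*η - 11/9.
Simple pole: residue = g(a) at a = 2/9, which is -545/1863.

The residue is -545/1863.


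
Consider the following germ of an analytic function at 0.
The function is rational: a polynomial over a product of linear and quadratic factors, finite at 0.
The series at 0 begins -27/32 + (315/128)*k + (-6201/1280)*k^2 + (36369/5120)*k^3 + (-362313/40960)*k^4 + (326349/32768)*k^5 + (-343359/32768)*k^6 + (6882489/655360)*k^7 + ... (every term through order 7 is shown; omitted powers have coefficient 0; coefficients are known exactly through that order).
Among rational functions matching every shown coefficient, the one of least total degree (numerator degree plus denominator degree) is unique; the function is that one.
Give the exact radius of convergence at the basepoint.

No rational of total degree below 5 reproduces all 8 coefficients; solving the [2/3] Pade equations on them gives f(k) = (-26*k**2/15 + 4*k/3 - 2)/(k + 4/3)**3, whose expansion matches every shown term.
Denominator factor (k + 4/3)^3: pole of order 3 at -4/3, modulus 4/3.
The radius of convergence is the smallest modulus among the singular points: 4/3.

The radius of convergence is 4/3.


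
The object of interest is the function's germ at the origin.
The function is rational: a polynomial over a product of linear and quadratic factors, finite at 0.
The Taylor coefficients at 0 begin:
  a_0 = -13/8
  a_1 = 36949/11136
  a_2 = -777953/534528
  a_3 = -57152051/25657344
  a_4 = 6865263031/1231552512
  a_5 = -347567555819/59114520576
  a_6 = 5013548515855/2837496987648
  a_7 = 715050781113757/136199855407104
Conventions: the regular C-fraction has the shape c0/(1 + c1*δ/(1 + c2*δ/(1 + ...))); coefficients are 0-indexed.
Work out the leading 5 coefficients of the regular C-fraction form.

Taylor coefficients (read off): a_0 = -13/8, a_1 = 36949/11136, a_2 = -777953/534528, a_3 = -57152051/25657344, a_4 = 6865263031/1231552512.
c0 = a_0 = -13/8. Peel one level at a time: if S = 1 + c*δ/S' with S'(0) = 1, then c is the δ-coefficient of S and S' = c*δ/(S - 1).
S_1 = c0/f = 1 + (36949/18096)*δ + (3722015/1137032)*δ^2 + ...; c1 = 36949/18096.
S_2 = c1*δ/(S_1 - 1) = 1 + (-2030190/1266343)*δ + (155929867/180526096)*δ^2 + ...; c2 = -2030190/1266343.
S_3 = c2*δ/(S_2 - 1) = 1 + (58785559859/109110531360)*δ + (-356299278305399/1055147887641600)*δ^2 + ...; c3 = 58785559859/109110531360.
S_4 = c3*δ/(S_3 - 1) = 1 + (20358899/32483040)*δ + ...; c4 = 20358899/32483040.

The regular C-fraction coefficients are [-13/8, 36949/18096, -2030190/1266343, 58785559859/109110531360, 20358899/32483040].


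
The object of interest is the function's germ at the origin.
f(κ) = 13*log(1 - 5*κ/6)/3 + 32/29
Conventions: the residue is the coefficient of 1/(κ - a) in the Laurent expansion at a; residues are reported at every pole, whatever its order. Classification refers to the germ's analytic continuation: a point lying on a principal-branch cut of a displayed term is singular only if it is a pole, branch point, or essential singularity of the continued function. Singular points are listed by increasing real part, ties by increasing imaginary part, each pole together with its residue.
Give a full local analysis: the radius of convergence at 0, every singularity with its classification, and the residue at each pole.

Radius of convergence at 0: 6/5.
At 6/5: a logarithmic branch point.

Branch term (13/3)*log(1 - κ/(6/5)): its argument vanishes at κ = 6/5, a logarithmic branch point, modulus 6/5.
The radius of convergence is the smallest modulus among the singular points: 6/5.


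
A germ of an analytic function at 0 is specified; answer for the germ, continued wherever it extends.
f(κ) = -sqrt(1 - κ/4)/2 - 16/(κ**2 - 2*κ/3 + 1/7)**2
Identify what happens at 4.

The point is an algebraic (square-root) branch point.

The term (-1/2)*sqrt(1 - κ/(4)) has argument 1 - 4/(4) = 0 at 4: a square-root (algebraic, two-sheeted) branch point; the remaining terms are analytic or single-valued there.


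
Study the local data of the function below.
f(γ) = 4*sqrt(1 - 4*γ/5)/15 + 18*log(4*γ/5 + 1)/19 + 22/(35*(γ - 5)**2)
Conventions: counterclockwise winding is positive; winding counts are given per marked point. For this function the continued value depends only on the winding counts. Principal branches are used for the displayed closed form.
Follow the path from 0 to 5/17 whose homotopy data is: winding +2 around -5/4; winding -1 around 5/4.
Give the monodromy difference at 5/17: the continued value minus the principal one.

Continued minus principal equals (-(8/255)*sqrt(221)) + ((72/19)*pi)*i.

The rational part is single-valued and drops out of the difference; each branch term changes only by its own monodromy.
(4/15)*sqrt(1 - γ/(5/4)): winding -1 is odd, the square root flips sign, contributing -2*(4/15)*sqrt(1 - (5/17)/(5/4)) = -2*(4/15)*sqrt(13/17) = -(8/255)*sqrt(221).
(18/19)*log(1 - γ/(-5/4)): each positive loop around -5/4 adds 2*pi*i to the log, so winding +2 contributes (18/19)*(2)*2*pi*i = (72/19)*pi*i.
Summing the contributions at γ = 5/17 gives (-(8/255)*sqrt(221)) + ((72/19)*pi)*i.


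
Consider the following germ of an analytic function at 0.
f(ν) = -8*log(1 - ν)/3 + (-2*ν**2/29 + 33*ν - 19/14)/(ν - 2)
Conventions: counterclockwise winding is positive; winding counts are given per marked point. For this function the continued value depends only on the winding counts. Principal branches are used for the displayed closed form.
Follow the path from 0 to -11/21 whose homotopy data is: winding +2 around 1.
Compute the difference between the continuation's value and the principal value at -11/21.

The rational part is single-valued and drops out of the difference; each branch term changes only by its own monodromy.
(-8/3)*log(1 - ν/(1)): each positive loop around 1 adds 2*pi*i to the log, so winding +2 contributes (-8/3)*(2)*2*pi*i = -(32/3)*pi*i.
Summing the contributions at ν = -11/21 gives -(32/3)*pi*i.

Continued minus principal equals -(32/3)*pi*i.


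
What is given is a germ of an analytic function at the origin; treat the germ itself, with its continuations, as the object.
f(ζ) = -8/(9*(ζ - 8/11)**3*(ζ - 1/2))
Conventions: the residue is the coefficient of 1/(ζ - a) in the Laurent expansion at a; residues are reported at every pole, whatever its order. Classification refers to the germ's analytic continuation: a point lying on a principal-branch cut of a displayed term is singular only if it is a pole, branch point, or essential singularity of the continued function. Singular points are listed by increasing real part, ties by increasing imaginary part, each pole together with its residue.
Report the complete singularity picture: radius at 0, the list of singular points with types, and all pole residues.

Radius of convergence at 0: 1/2.
At 1/2: a pole of order 1; residue 85184/1125.
At 8/11: a pole of order 3; residue -85184/1125.

Denominator factor (ζ - 1/2): pole of order 1 at 1/2, modulus 1/2.
Denominator factor (ζ - 8/11)^3: pole of order 3 at 8/11, modulus 8/11.
The radius of convergence is the smallest modulus among the singular points: 1/2.
At the order-1 pole 1/2 set g(ζ) = (ζ - (1/2))*f(ζ) = -8/(9*(ζ - 8/11)**3).
Simple pole: residue = g(a) at a = 1/2, which is 85184/1125.
At the order-3 pole 8/11 set g(ζ) = (ζ - (8/11))^3*f(ζ) = -8/(9*(ζ - 1/2)).
Order-3 pole: residue = g''(a)/2; g''(8/11) = -170368/1125, so the residue is -85184/1125.
List the singular points by increasing real part (a conjugate pair: the negative imaginary part first).


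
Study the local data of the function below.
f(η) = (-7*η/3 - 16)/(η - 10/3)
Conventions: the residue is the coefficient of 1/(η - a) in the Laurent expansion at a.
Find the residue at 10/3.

The residue is -214/9.

At the order-1 pole 10/3 set g(η) = (η - (10/3))*f(η) = -7*η/3 - 16.
Simple pole: residue = g(a) at a = 10/3, which is -214/9.


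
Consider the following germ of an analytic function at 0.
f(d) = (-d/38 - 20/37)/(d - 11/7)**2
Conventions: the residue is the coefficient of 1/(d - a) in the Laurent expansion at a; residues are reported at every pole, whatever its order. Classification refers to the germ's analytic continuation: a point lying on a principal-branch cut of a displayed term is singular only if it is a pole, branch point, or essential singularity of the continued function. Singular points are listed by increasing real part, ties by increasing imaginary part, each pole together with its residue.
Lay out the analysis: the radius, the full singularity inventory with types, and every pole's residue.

Denominator factor (d - 11/7)^2: pole of order 2 at 11/7, modulus 11/7.
The radius of convergence is the smallest modulus among the singular points: 11/7.
At the order-2 pole 11/7 set g(d) = (d - (11/7))^2*f(d) = -d/38 - 20/37.
Order-2 pole: residue = g'(a); g'(11/7) = -1/38, so the residue is -1/38.

Radius of convergence at 0: 11/7.
At 11/7: a pole of order 2; residue -1/38.


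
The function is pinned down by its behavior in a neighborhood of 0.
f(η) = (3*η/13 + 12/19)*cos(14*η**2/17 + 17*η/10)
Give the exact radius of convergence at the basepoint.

The factor cos(14*η**2/17 + 17*η/10) is entire and contributes no finite singular point.
The polynomial part has no poles.
No finite singular points: the Taylor series at 0 converges everywhere.

The radius of convergence is infinite.


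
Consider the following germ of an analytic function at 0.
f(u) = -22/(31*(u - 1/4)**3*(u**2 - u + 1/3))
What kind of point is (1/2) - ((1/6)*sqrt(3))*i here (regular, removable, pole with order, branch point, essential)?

The denominator factor u**2 - u + 1/3 vanishes at (1/2) - ((1/6)*sqrt(3))*i and appears to the power 1; the numerator there equals -22/31, nonzero, and no other factor vanishes.
Hence a pole whose order is the multiplicity, 1.

The point is a pole of order 1.


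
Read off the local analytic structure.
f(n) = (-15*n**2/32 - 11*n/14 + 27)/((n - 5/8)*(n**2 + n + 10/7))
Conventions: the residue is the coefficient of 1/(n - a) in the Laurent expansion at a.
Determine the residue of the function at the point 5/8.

At the order-1 pole 5/8 set g(n) = (n - (5/8))*f(n) = (-15*n**2/32 - 11*n/14 + 27)/(n**2 + n + 10/7).
Simple pole: residue = g(a) at a = 5/8, which is 377407/35040.

The residue is 377407/35040.


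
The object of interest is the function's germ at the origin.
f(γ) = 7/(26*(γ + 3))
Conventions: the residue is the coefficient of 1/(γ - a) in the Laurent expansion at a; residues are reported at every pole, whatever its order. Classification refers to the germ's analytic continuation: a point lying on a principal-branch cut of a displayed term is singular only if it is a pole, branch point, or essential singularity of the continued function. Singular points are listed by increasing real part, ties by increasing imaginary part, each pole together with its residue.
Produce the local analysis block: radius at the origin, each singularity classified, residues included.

Denominator factor (γ + 3): pole of order 1 at -3, modulus 3.
The radius of convergence is the smallest modulus among the singular points: 3.
At the order-1 pole -3 set g(γ) = (γ - (-3))*f(γ) = 7/26.
Simple pole: residue = g(a) at a = -3, which is 7/26.

Radius of convergence at 0: 3.
At -3: a pole of order 1; residue 7/26.


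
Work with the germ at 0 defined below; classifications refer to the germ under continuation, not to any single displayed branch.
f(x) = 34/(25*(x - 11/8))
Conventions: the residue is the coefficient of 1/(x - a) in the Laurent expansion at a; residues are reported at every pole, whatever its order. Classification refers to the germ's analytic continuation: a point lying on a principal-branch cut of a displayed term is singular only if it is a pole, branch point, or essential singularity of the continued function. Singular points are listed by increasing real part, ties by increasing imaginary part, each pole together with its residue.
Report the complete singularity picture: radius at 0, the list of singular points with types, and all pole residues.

Radius of convergence at 0: 11/8.
At 11/8: a pole of order 1; residue 34/25.

Denominator factor (x - 11/8): pole of order 1 at 11/8, modulus 11/8.
The radius of convergence is the smallest modulus among the singular points: 11/8.
At the order-1 pole 11/8 set g(x) = (x - (11/8))*f(x) = 34/25.
Simple pole: residue = g(a) at a = 11/8, which is 34/25.


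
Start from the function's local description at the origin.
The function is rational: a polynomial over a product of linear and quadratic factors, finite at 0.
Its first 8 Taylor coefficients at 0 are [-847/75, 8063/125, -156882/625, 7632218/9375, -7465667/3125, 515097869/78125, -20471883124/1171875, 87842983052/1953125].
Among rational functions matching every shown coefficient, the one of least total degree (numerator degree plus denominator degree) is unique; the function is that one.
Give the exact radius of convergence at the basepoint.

No rational of total degree below 5 reproduces all 8 coefficients; solving the [2/3] Pade equations on them gives f(α) = (-16*α**2/11 + 8*α/11 - 7/3)/((α + 5/11)**2*(α + 1)), whose expansion matches every shown term.
Denominator factor (α + 5/11)^2: pole of order 2 at -5/11, modulus 5/11.
Denominator factor (α + 1): pole of order 1 at -1, modulus 1.
The radius of convergence is the smallest modulus among the singular points: 5/11.

The radius of convergence is 5/11.


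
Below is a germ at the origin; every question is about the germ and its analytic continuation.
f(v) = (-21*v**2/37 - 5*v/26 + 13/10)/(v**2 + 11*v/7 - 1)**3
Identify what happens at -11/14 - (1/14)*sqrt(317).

The denominator factor v**2 + 11*v/7 - 1 vanishes at -11/14 - (1/14)*sqrt(317) and appears to the power 3; the numerator there equals 12307/67340 - (673/13468)*sqrt(317), nonzero, and no other factor vanishes.
Hence a pole whose order is the multiplicity, 3.

The point is a pole of order 3.


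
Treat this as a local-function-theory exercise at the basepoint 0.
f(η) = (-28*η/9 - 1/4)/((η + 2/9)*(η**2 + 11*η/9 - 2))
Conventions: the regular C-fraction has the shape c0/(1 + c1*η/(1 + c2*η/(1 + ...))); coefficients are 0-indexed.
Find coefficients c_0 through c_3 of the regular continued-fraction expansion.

Taylor coefficients (expand at 0): a_0 = 9/16, a_1 = 77/16, a_2 = -9727/576, a_3 = 428087/5184.
c0 = a_0 = 9/16. Peel one level at a time: if S = 1 + c*η/S' with S'(0) = 1, then c is the η-coefficient of S and S' = c*η/(S - 1).
S_1 = c0/f = 1 + (-77/9)*η + (33443/324)*η^2 + ...; c1 = -77/9.
S_2 = c1*η/(S_1 - 1) = 1 + (33443/2772)*η + (-459707/94864)*η^2 + ...; c2 = 33443/2772.
S_3 = c2*η/(S_2 - 1) = 1 + (4137363/10300444)*η + ...; c3 = 4137363/10300444.

The regular C-fraction coefficients are [9/16, -77/9, 33443/2772, 4137363/10300444].


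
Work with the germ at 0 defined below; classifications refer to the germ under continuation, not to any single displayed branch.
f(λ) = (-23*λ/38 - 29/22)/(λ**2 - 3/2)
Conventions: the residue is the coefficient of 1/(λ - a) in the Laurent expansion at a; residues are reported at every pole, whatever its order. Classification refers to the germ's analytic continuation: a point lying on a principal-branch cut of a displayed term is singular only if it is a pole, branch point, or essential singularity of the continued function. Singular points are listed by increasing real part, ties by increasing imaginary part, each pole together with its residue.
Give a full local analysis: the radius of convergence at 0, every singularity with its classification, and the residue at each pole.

Denominator factor (λ**2 - 3/2): discriminant 6, real irrational roots (1/2)*sqrt(6) and -(1/2)*sqrt(6); poles of order 1, moduli (1/2)*sqrt(6) and (1/2)*sqrt(6).
The radius of convergence is the smallest modulus among the singular points: (1/2)*sqrt(6).
The factor λ**2 - 3/2 splits as (λ - a)(λ - a') with a = -(1/2)*sqrt(6), a' = (1/2)*sqrt(6). At the order-1 pole a set g(λ) = (λ - a)*f(λ) = [-23*λ/38 - 29/22] / (λ - a').
Simple pole: residue = g(a) at a = -(1/2)*sqrt(6), which is -23/76 + (29/132)*sqrt(6).
The factor λ**2 - 3/2 splits as (λ - a)(λ - a') with a = (1/2)*sqrt(6), a' = -(1/2)*sqrt(6). At the order-1 pole a set g(λ) = (λ - a)*f(λ) = [-23*λ/38 - 29/22] / (λ - a').
Simple pole: residue = g(a) at a = (1/2)*sqrt(6), which is -23/76 - (29/132)*sqrt(6).
List the singular points by increasing real part (a conjugate pair: the negative imaginary part first).

Radius of convergence at 0: (1/2)*sqrt(6).
At -(1/2)*sqrt(6): a pole of order 1; residue -23/76 + (29/132)*sqrt(6).
At (1/2)*sqrt(6): a pole of order 1; residue -23/76 - (29/132)*sqrt(6).


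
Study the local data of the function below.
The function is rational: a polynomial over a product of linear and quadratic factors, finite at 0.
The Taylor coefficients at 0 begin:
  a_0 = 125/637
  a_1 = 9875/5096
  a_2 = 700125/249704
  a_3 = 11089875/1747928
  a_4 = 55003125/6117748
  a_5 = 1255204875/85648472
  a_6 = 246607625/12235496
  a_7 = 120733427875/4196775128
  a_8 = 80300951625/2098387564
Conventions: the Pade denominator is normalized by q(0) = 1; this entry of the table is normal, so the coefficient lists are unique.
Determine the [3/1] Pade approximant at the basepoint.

The Pade approximant has numerator coefficients [125/637, 1750883625/1054928056, 426977875/7384496392, 122579204625/51691474744]; denominator coefficients [1, -293350/207011].

Taylor coefficients needed (read off): a_0 = 125/637, a_1 = 9875/5096, a_2 = 700125/249704, a_3 = 11089875/1747928, a_4 = 55003125/6117748.
Write the denominator as Q(j) = 1 + q1*j. Requiring Q*f - P = O(j^5) with deg P <= 3 kills the coefficients of j^4..j^4 in Q*f:
  j^4: a_4 + q1*a_3 = 0, i.e. 55003125/6117748 + (11089875/1747928)*q1 = 0.
Solving this linear system: q1 = -293350/207011.
The numerator is Q*f truncated at degree 3: P0 = a_0 = 125/637; P1 = a_1 + q1*a_0 = 1750883625/1054928056; P2 = a_2 + q1*a_1 = 426977875/7384496392; P3 = a_3 + q1*a_2 = 122579204625/51691474744.


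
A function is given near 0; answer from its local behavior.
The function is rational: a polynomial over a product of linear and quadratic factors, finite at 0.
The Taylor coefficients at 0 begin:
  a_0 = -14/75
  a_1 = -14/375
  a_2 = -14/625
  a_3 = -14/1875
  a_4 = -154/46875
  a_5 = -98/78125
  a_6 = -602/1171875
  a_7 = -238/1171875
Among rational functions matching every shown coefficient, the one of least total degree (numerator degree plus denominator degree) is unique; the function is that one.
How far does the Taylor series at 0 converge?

The radius of convergence is 5/2.

No rational of total degree below 2 reproduces all 8 coefficients; solving the [0/2] Pade equations on them gives f(ω) = 7/(3*(ω - 5/2)*(ω + 5)), whose expansion matches every shown term.
Denominator factor (ω + 5): pole of order 1 at -5, modulus 5.
Denominator factor (ω - 5/2): pole of order 1 at 5/2, modulus 5/2.
The radius of convergence is the smallest modulus among the singular points: 5/2.


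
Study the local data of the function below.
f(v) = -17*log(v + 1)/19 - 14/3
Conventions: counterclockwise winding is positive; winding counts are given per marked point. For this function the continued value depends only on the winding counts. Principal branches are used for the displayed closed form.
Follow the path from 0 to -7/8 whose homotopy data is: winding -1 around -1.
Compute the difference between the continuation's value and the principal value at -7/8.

The rational part is single-valued and drops out of the difference; each branch term changes only by its own monodromy.
(-17/19)*log(1 - v/(-1)): each positive loop around -1 adds 2*pi*i to the log, so winding -1 contributes (-17/19)*(-1)*2*pi*i = (34/19)*pi*i.
Summing the contributions at v = -7/8 gives (34/19)*pi*i.

Continued minus principal equals (34/19)*pi*i.


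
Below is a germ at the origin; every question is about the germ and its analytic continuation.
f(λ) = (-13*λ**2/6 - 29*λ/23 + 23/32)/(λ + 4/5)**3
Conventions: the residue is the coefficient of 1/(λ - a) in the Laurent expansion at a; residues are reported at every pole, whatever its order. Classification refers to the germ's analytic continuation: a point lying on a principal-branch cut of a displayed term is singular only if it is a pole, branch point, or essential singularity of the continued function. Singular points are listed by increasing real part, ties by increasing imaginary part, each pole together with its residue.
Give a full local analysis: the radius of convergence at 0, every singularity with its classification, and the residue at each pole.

Radius of convergence at 0: 4/5.
At -4/5: a pole of order 3; residue -13/6.

Denominator factor (λ + 4/5)^3: pole of order 3 at -4/5, modulus 4/5.
The radius of convergence is the smallest modulus among the singular points: 4/5.
At the order-3 pole -4/5 set g(λ) = (λ - (-4/5))^3*f(λ) = -13*λ**2/6 - 29*λ/23 + 23/32.
Order-3 pole: residue = g''(a)/2; g''(-4/5) = -13/3, so the residue is -13/6.


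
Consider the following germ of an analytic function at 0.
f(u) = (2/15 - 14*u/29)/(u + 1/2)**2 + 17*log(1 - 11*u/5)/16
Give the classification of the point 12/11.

Denominator factors: u + 1/2 = 35/22 at u = 12/11 — none vanishes.
Branch term log(1 - u/(5/11)): argument at 12/11 is -7/5, nonzero, so 12/11 is not its branch point (a point on a principal cut is still regular for the continued germ).
So the germ continues analytically to 12/11.

The point is a regular point.


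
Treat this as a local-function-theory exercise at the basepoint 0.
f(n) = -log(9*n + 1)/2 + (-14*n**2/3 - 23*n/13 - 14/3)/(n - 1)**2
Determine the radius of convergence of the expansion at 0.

The radius of convergence is 1/9.

Denominator factor (n - 1)^2: pole of order 2 at 1, modulus 1.
Branch term (-1/2)*log(1 - n/(-1/9)): its argument vanishes at n = -1/9, a logarithmic branch point, modulus 1/9.
The radius of convergence is the smallest modulus among the singular points: 1/9.


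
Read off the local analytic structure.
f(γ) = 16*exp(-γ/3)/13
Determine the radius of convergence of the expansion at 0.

The radius of convergence is infinite.

The factor exp(-γ/3) is entire and contributes no finite singular point.
The polynomial part has no poles.
No finite singular points: the Taylor series at 0 converges everywhere.


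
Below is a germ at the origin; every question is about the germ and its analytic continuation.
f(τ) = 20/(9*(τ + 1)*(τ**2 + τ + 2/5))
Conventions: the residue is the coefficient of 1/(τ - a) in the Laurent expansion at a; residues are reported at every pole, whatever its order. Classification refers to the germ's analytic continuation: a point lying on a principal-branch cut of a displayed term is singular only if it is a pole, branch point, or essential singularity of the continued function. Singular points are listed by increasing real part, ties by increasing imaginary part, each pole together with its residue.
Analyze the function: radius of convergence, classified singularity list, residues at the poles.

Radius of convergence at 0: (1/5)*sqrt(10).
At -1: a pole of order 1; residue 50/9.
At (-1/2) - ((1/10)*sqrt(15))*i: a pole of order 1; residue (-25/9) + ((25/27)*sqrt(15))*i.
At (-1/2) + ((1/10)*sqrt(15))*i: a pole of order 1; residue (-25/9) - ((25/27)*sqrt(15))*i.

Denominator factor (τ + 1): pole of order 1 at -1, modulus 1.
Denominator factor (τ**2 + τ + 2/5): discriminant -3/5, complex-conjugate roots (-1/2) + ((1/10)*sqrt(15))*i and (-1/2) - ((1/10)*sqrt(15))*i; poles of order 1, moduli (1/5)*sqrt(10) and (1/5)*sqrt(10).
The radius of convergence is the smallest modulus among the singular points: (1/5)*sqrt(10).
At the order-1 pole -1 set g(τ) = (τ - (-1))*f(τ) = 20/(9*(τ**2 + τ + 2/5)).
Simple pole: residue = g(a) at a = -1, which is 50/9.
The factor τ**2 + τ + 2/5 splits as (τ - a)(τ - a') with a = (-1/2) - ((1/10)*sqrt(15))*i, a' = (-1/2) + ((1/10)*sqrt(15))*i. At the order-1 pole a set g(τ) = (τ - a)*f(τ) = [20/(9*(τ + 1))] / (τ - a').
Simple pole: residue = g(a) at a = (-1/2) - ((1/10)*sqrt(15))*i, which is (-25/9) + ((25/27)*sqrt(15))*i.
The factor τ**2 + τ + 2/5 splits as (τ - a)(τ - a') with a = (-1/2) + ((1/10)*sqrt(15))*i, a' = (-1/2) - ((1/10)*sqrt(15))*i. At the order-1 pole a set g(τ) = (τ - a)*f(τ) = [20/(9*(τ + 1))] / (τ - a').
Simple pole: residue = g(a) at a = (-1/2) + ((1/10)*sqrt(15))*i, which is (-25/9) - ((25/27)*sqrt(15))*i.
List the singular points by increasing real part (a conjugate pair: the negative imaginary part first).


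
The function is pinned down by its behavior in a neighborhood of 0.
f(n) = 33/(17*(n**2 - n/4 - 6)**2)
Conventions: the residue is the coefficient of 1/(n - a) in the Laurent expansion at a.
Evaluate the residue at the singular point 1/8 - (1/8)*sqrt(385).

The factor n**2 - n/4 - 6 splits as (n - a)(n - a') with a = 1/8 - (1/8)*sqrt(385), a' = 1/8 + (1/8)*sqrt(385). At the order-2 pole a set g(n) = (n - a)^2*f(n) = [33/17] / (n - a')^2.
Order-2 pole: residue = g'(a); g'(1/8 - (1/8)*sqrt(385)) = (384/229075)*sqrt(385), so the residue is (384/229075)*sqrt(385).

The residue is (384/229075)*sqrt(385).


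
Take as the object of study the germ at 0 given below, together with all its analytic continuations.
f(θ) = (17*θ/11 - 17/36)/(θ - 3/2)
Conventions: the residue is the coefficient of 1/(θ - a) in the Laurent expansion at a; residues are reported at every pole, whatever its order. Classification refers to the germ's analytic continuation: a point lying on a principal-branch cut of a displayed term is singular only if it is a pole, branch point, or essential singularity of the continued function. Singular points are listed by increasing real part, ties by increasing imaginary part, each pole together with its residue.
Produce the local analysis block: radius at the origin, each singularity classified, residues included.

Radius of convergence at 0: 3/2.
At 3/2: a pole of order 1; residue 731/396.

Denominator factor (θ - 3/2): pole of order 1 at 3/2, modulus 3/2.
The radius of convergence is the smallest modulus among the singular points: 3/2.
At the order-1 pole 3/2 set g(θ) = (θ - (3/2))*f(θ) = 17*θ/11 - 17/36.
Simple pole: residue = g(a) at a = 3/2, which is 731/396.


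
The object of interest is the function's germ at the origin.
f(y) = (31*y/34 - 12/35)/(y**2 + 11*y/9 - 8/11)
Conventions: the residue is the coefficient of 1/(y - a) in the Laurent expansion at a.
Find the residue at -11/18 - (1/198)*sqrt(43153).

The factor y**2 + 11*y/9 - 8/11 splits as (y - a)(y - a') with a = -11/18 - (1/198)*sqrt(43153), a' = -11/18 + (1/198)*sqrt(43153). At the order-1 pole a set g(y) = (y - a)*f(y) = [31*y/34 - 12/35] / (y - a').
Simple pole: residue = g(a) at a = -11/18 - (1/198)*sqrt(43153), which is 31/68 + (19279/9336740)*sqrt(43153).

The residue is 31/68 + (19279/9336740)*sqrt(43153).


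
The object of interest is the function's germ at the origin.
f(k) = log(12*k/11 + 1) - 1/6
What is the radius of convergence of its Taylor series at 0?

Branch term (1)*log(1 - k/(-11/12)): its argument vanishes at k = -11/12, a logarithmic branch point, modulus 11/12.
The radius of convergence is the smallest modulus among the singular points: 11/12.

The radius of convergence is 11/12.


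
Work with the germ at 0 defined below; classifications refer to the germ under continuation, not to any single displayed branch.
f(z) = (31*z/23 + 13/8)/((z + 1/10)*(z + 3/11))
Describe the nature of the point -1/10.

The point is a pole of order 1.

The denominator factor z + 1/10 vanishes at -1/10 and appears to the power 1; the numerator there equals 1371/920, nonzero, and no other factor vanishes.
Hence a pole whose order is the multiplicity, 1.


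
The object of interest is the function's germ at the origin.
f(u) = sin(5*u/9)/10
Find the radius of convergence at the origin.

The radius of convergence is infinite.

The factor -sin(5*u/9) is entire and contributes no finite singular point.
The polynomial part has no poles.
No finite singular points: the Taylor series at 0 converges everywhere.


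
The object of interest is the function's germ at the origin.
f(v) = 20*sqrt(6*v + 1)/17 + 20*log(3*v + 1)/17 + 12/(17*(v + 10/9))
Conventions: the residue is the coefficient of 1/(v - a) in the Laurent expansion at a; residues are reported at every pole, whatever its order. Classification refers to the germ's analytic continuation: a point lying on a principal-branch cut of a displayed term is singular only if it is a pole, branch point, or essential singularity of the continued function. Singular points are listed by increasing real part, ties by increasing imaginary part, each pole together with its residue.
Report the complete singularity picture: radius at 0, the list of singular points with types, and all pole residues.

Denominator factor (v + 10/9): pole of order 1 at -10/9, modulus 10/9.
Branch term (20/17)*sqrt(1 - v/(-1/6)): its argument vanishes at v = -1/6, a square-root branch point, modulus 1/6.
Branch term (20/17)*log(1 - v/(-1/3)): its argument vanishes at v = -1/3, a logarithmic branch point, modulus 1/3.
The radius of convergence is the smallest modulus among the singular points: 1/6.
The branch terms are analytic at -10/9 and contribute nothing to the residue; only the rational part matters.
At the order-1 pole -10/9 set g(v) = (v - (-10/9))*(rational part) = 12/17.
Simple pole: residue = g(a) at a = -10/9, which is 12/17.
List the singular points by increasing real part (a conjugate pair: the negative imaginary part first).

Radius of convergence at 0: 1/6.
At -10/9: a pole of order 1; residue 12/17.
At -1/3: a logarithmic branch point.
At -1/6: an algebraic (square-root) branch point.
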